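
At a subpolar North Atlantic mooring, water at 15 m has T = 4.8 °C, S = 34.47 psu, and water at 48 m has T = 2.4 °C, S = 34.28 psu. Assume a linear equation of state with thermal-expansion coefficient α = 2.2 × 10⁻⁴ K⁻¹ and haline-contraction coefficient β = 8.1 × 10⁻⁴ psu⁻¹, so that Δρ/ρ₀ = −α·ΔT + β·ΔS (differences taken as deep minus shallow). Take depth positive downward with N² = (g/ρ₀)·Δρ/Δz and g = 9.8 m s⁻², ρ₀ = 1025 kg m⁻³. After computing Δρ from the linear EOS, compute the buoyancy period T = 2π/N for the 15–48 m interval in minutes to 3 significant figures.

9.94 min

ΔT = -2.4 K, ΔS = -0.19 psu (deep − shallow).
Δρ/ρ₀ = −αΔT + βΔS = 5.28 × 10⁻⁴ − 1.539 × 10⁻⁴ = 3.741 × 10⁻⁴, so Δρ ≈ 0.3835 kg m⁻³.
N² = (g/ρ₀)·Δρ/Δz = g·(Δρ/ρ₀)/Δz = 9.8 × 3.741 × 10⁻⁴ / 33 = 1.1110 × 10⁻⁴ s⁻².
N = √(1.1110 × 10⁻⁴) = 0.010540 rad s⁻¹ → T = 2π/N = 596.13 s = 9.9355 min ≈ 9.94 min.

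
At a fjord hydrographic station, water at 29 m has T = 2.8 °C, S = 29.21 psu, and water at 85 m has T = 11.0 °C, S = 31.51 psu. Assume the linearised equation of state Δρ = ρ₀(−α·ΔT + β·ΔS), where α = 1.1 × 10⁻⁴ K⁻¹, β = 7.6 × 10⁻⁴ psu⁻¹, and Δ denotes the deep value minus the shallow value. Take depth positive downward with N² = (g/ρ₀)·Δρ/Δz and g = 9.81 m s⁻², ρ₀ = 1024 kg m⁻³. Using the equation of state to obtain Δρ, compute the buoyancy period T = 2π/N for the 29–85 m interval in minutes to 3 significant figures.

ΔT = +8.2 K, ΔS = +2.30 psu (deep − shallow).
Δρ/ρ₀ = −αΔT + βΔS = -9.02 × 10⁻⁴ + 1.748 × 10⁻³ = 8.46 × 10⁻⁴, so Δρ ≈ 0.8663 kg m⁻³.
N² = (g/ρ₀)·Δρ/Δz = g·(Δρ/ρ₀)/Δz = 9.81 × 8.46 × 10⁻⁴ / 56 = 1.4820 × 10⁻⁴ s⁻².
N = √(1.4820 × 10⁻⁴) = 0.012174 rad s⁻¹ → T = 2π/N = 516.12 s = 8.6020 min ≈ 8.60 min.

8.60 min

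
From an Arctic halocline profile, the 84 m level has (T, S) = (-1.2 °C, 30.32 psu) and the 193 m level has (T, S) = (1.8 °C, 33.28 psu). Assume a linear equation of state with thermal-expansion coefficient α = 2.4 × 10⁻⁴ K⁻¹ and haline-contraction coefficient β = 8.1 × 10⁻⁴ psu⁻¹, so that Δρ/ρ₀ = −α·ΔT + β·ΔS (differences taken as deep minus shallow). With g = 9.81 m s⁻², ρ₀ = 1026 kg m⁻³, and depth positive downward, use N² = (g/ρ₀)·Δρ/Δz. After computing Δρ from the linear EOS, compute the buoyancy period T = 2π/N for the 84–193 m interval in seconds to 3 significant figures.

511 s

ΔT = +3.0 K, ΔS = +2.96 psu (deep − shallow).
Δρ/ρ₀ = −αΔT + βΔS = -7.20 × 10⁻⁴ + 2.3976 × 10⁻³ = 1.6776 × 10⁻³, so Δρ ≈ 1.721 kg m⁻³.
N² = (g/ρ₀)·Δρ/Δz = g·(Δρ/ρ₀)/Δz = 9.81 × 1.6776 × 10⁻³ / 109 = 1.5098 × 10⁻⁴ s⁻².
N = √(1.5098 × 10⁻⁴) = 0.012287 rad s⁻¹ → T = 2π/N = 511.37 s ≈ 511 s.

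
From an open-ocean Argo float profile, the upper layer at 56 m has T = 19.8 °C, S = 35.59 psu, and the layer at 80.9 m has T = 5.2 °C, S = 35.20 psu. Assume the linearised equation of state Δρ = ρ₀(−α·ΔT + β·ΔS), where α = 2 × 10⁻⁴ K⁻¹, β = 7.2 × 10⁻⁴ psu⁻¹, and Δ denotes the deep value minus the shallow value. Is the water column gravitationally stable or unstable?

stable

ΔT = 5.2 − 19.8 = -14.6 K and ΔS = 35.20 − 35.59 = -0.39 psu (deep − shallow).
−αΔT = 2.92 × 10⁻³; βΔS = -2.808 × 10⁻⁴; sum Δρ/ρ₀ = 2.6392 × 10⁻³.
Δρ/ρ₀ > 0, so Δρ > 0: deeper water is denser → statically stable.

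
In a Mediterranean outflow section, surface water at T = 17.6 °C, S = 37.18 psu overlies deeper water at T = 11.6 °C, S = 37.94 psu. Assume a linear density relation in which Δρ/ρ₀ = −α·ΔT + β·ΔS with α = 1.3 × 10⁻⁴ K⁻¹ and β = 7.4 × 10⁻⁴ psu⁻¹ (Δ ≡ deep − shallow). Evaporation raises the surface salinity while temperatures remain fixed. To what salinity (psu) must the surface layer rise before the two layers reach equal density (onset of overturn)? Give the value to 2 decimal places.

Neutral buoyancy requires −α(T_deep − T_surf) + β(S_deep − S_surf′) = 0.
S_surf′ = S_deep − (α/β)·ΔT = 37.94 − (1.3 × 10⁻⁴/7.4 × 10⁻⁴)·(-6.0) = 38.9941 psu.
Increase required: 38.9941 − 37.18 = 1.8141 psu.

38.99 psu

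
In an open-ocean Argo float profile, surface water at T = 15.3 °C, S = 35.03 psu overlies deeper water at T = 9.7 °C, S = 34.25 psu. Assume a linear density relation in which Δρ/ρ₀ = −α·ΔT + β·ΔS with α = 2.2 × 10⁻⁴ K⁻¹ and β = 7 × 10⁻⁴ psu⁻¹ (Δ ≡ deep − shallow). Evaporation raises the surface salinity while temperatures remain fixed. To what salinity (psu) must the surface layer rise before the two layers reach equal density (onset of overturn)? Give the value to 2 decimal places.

Neutral buoyancy requires −α(T_deep − T_surf) + β(S_deep − S_surf′) = 0.
S_surf′ = S_deep − (α/β)·ΔT = 34.25 − (2.2 × 10⁻⁴/7 × 10⁻⁴)·(-5.6) = 36.0100 psu.
Increase required: 36.0100 − 35.03 = 0.9800 psu.

36.01 psu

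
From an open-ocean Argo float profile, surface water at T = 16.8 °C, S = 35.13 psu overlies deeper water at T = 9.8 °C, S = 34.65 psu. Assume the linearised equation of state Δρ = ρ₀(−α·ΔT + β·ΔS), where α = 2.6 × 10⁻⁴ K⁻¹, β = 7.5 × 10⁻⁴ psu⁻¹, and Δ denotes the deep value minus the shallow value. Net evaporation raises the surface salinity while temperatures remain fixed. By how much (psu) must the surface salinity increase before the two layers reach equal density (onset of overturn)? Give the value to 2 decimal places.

Neutral buoyancy requires −α(T_deep − T_surf) + β(S_deep − S_surf′) = 0.
S_surf′ = S_deep − (α/β)·ΔT = 34.65 − (2.6 × 10⁻⁴/7.5 × 10⁻⁴)·(-7.0) = 37.0767 psu.
Increase required: 37.0767 − 35.13 = 1.9467 psu.

1.95 psu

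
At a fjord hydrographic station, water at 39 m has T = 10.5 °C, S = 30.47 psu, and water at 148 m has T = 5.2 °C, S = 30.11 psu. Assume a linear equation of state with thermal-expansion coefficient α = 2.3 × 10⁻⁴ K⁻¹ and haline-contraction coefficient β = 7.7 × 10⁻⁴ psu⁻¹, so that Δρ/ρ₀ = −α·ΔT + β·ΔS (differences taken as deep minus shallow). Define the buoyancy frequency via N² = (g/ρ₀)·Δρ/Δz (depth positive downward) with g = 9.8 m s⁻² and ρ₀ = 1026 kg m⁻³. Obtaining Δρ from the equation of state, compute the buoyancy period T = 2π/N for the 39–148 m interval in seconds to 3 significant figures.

ΔT = -5.3 K, ΔS = -0.36 psu (deep − shallow).
Δρ/ρ₀ = −αΔT + βΔS = 1.219 × 10⁻³ − 2.772 × 10⁻⁴ = 9.418 × 10⁻⁴, so Δρ ≈ 0.9663 kg m⁻³.
N² = (g/ρ₀)·Δρ/Δz = g·(Δρ/ρ₀)/Δz = 9.8 × 9.418 × 10⁻⁴ / 109 = 8.4676 × 10⁻⁵ s⁻².
N = √(8.4676 × 10⁻⁵) = 9.2020 × 10⁻³ rad s⁻¹ → T = 2π/N = 682.81 s ≈ 683 s.

683 s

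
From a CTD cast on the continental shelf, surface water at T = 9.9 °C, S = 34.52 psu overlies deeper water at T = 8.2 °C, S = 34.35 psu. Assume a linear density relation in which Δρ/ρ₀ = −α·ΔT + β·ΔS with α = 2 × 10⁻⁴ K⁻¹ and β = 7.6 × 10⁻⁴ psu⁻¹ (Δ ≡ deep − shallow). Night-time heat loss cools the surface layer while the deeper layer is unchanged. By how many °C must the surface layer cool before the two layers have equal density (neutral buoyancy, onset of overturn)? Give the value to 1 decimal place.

1.1 °C

Neutral buoyancy requires Δρ = 0, i.e. −α(T_deep − T_surf′) + β(S_deep − S_surf) = 0.
T_surf′ = T_deep − (β/α)·ΔS = 8.2 − (7.6 × 10⁻⁴/2 × 10⁻⁴)·(-0.17) = 8.846 °C.
Cooling required: 9.9 − (8.846) = 1.054 °C.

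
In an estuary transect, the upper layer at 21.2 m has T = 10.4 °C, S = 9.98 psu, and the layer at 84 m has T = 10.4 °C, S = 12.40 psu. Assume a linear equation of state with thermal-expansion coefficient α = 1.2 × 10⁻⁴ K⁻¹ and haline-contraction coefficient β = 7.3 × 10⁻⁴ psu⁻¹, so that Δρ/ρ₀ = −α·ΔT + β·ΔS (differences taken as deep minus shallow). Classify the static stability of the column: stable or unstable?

stable

ΔT = 10.4 − 10.4 = +0.0 K and ΔS = 12.40 − 9.98 = +2.42 psu (deep − shallow).
−αΔT = 0; βΔS = 1.7666 × 10⁻³; sum Δρ/ρ₀ = 1.7666 × 10⁻³.
Δρ/ρ₀ > 0, so Δρ > 0: deeper water is denser → statically stable.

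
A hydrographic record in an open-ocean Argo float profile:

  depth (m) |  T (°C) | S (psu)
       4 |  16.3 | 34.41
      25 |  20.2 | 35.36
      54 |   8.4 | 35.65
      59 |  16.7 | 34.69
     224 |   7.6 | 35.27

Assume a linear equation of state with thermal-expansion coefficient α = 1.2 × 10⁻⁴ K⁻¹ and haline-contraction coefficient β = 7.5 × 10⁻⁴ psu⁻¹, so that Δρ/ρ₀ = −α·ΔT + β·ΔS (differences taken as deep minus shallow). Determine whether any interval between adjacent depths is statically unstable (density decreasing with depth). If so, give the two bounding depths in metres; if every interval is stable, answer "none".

54–59 m

Evaluate Δρ/ρ₀ = −αΔT + βΔS across each adjacent pair:
  4–25 m: −αΔT+βΔS = −(1.2 × 10⁻⁴)(+3.9)+(7.5 × 10⁻⁴)(+0.95) = 2.4 × 10⁻⁴ → stable
  25–54 m: −αΔT+βΔS = −(1.2 × 10⁻⁴)(-11.8)+(7.5 × 10⁻⁴)(+0.29) = 1.6 × 10⁻³ → stable
  54–59 m: −αΔT+βΔS = −(1.2 × 10⁻⁴)(+8.3)+(7.5 × 10⁻⁴)(-0.96) = -1.7 × 10⁻³ → UNSTABLE
  59–224 m: −αΔT+βΔS = −(1.2 × 10⁻⁴)(-9.1)+(7.5 × 10⁻⁴)(+0.58) = 1.5 × 10⁻³ → stable
The 54–59 m interval has Δρ < 0: lighter water underlies denser water.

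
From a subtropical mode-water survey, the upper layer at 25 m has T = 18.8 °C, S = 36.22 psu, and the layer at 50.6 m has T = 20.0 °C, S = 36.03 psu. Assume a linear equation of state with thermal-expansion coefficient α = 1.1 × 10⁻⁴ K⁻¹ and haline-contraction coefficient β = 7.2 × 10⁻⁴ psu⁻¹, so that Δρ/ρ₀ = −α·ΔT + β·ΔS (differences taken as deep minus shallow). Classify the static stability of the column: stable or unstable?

unstable

ΔT = 20.0 − 18.8 = +1.2 K and ΔS = 36.03 − 36.22 = -0.19 psu (deep − shallow).
−αΔT = -1.32 × 10⁻⁴; βΔS = -1.368 × 10⁻⁴; sum Δρ/ρ₀ = -2.688 × 10⁻⁴.
Δρ/ρ₀ < 0, so Δρ < 0: deeper water is lighter → statically unstable; the column would overturn.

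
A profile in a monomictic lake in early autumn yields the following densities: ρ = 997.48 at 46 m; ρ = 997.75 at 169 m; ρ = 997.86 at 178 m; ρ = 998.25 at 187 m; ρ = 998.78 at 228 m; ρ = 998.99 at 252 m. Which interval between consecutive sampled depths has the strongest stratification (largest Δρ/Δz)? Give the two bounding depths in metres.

Compute the density gradient over each adjacent pair:
  46–169 m: Δρ/Δz = 0.27/123 = 2.2 × 10⁻³ kg m⁻⁴
  169–178 m: Δρ/Δz = 0.11/9 = 0.012 kg m⁻⁴
  178–187 m: Δρ/Δz = 0.39/9 = 0.043 kg m⁻⁴
  187–228 m: Δρ/Δz = 0.53/41 = 0.013 kg m⁻⁴
  228–252 m: Δρ/Δz = 0.21/24 = 8.7 × 10⁻³ kg m⁻⁴
The largest gradient is in the 178–187 m interval — the pycnocline.

178–187 m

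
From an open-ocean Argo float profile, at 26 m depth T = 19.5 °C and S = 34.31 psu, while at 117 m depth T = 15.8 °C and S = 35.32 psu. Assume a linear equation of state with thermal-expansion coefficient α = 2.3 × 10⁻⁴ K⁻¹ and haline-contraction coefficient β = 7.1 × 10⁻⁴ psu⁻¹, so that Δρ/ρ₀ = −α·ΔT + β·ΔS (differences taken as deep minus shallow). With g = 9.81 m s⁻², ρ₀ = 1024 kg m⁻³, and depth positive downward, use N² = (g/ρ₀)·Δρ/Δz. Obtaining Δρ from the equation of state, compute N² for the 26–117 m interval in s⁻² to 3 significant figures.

ΔT = -3.7 K, ΔS = +1.01 psu (deep − shallow).
Δρ/ρ₀ = −αΔT + βΔS = 8.51 × 10⁻⁴ + 7.171 × 10⁻⁴ = 1.5681 × 10⁻³, so Δρ ≈ 1.606 kg m⁻³.
N² = (g/ρ₀)·Δρ/Δz = g·(Δρ/ρ₀)/Δz = 9.81 × 1.5681 × 10⁻³ / 91 = 1.6904 × 10⁻⁴ s⁻² ≈ 1.69 × 10⁻⁴ s⁻².

1.69 × 10⁻⁴ s⁻²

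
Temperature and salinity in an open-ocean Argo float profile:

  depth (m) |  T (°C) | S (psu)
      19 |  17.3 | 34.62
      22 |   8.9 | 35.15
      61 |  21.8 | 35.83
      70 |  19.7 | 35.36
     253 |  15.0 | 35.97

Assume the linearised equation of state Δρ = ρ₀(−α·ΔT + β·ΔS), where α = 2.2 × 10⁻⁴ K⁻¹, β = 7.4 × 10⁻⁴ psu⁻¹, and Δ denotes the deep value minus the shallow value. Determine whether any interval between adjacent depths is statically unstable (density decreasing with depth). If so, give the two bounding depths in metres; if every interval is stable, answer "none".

22–61 m

Evaluate Δρ/ρ₀ = −αΔT + βΔS across each adjacent pair:
  19–22 m: −αΔT+βΔS = −(2.2 × 10⁻⁴)(-8.4)+(7.4 × 10⁻⁴)(+0.53) = 2.2 × 10⁻³ → stable
  22–61 m: −αΔT+βΔS = −(2.2 × 10⁻⁴)(+12.9)+(7.4 × 10⁻⁴)(+0.68) = -2.3 × 10⁻³ → UNSTABLE
  61–70 m: −αΔT+βΔS = −(2.2 × 10⁻⁴)(-2.1)+(7.4 × 10⁻⁴)(-0.47) = 1.1 × 10⁻⁴ → stable
  70–253 m: −αΔT+βΔS = −(2.2 × 10⁻⁴)(-4.7)+(7.4 × 10⁻⁴)(+0.61) = 1.5 × 10⁻³ → stable
The 22–61 m interval has Δρ < 0: lighter water underlies denser water.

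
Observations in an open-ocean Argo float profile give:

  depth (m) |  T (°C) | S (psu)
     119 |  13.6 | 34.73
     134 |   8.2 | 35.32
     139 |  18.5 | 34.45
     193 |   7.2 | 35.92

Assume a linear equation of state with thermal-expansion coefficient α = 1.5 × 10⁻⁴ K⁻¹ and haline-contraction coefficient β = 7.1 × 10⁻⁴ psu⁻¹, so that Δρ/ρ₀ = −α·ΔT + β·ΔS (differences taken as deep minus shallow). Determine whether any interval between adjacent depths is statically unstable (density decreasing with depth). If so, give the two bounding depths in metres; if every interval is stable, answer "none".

Evaluate Δρ/ρ₀ = −αΔT + βΔS across each adjacent pair:
  119–134 m: −αΔT+βΔS = −(1.5 × 10⁻⁴)(-5.4)+(7.1 × 10⁻⁴)(+0.59) = 1.2 × 10⁻³ → stable
  134–139 m: −αΔT+βΔS = −(1.5 × 10⁻⁴)(+10.3)+(7.1 × 10⁻⁴)(-0.87) = -2.2 × 10⁻³ → UNSTABLE
  139–193 m: −αΔT+βΔS = −(1.5 × 10⁻⁴)(-11.3)+(7.1 × 10⁻⁴)(+1.47) = 2.7 × 10⁻³ → stable
The 134–139 m interval has Δρ < 0: lighter water underlies denser water.

134–139 m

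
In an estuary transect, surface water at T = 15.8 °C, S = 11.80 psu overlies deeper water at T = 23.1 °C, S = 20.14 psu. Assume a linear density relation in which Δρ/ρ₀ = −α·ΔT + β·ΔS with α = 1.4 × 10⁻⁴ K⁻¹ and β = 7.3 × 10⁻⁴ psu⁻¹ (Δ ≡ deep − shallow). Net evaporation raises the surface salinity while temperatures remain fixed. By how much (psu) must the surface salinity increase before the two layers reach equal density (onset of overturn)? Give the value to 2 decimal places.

6.94 psu

Neutral buoyancy requires −α(T_deep − T_surf) + β(S_deep − S_surf′) = 0.
S_surf′ = S_deep − (α/β)·ΔT = 20.14 − (1.4 × 10⁻⁴/7.3 × 10⁻⁴)·(+7.3) = 18.7400 psu.
Increase required: 18.7400 − 11.80 = 6.9400 psu.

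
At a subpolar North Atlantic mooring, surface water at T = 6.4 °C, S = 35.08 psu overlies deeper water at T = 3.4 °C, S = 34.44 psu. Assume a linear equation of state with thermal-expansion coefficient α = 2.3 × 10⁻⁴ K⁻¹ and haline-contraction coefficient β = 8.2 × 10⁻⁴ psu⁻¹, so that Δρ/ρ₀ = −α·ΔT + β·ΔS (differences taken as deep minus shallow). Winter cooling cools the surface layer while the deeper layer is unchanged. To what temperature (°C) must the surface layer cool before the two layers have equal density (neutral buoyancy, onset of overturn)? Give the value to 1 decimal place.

5.7 °C

Neutral buoyancy requires Δρ = 0, i.e. −α(T_deep − T_surf′) + β(S_deep − S_surf) = 0.
T_surf′ = T_deep − (β/α)·ΔS = 3.4 − (8.2 × 10⁻⁴/2.3 × 10⁻⁴)·(-0.64) = 5.682 °C.
Cooling required: 6.4 − (5.682) = 0.718 °C.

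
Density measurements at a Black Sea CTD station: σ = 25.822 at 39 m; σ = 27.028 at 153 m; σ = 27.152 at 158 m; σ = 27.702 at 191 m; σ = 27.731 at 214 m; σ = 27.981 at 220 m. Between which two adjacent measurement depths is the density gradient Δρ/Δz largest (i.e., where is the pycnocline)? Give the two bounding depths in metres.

Compute the density gradient over each adjacent pair:
  39–153 m: Δρ/Δz = 1.206/114 = 0.011 kg m⁻⁴
  153–158 m: Δρ/Δz = 0.124/5 = 0.025 kg m⁻⁴
  158–191 m: Δρ/Δz = 0.550/33 = 0.017 kg m⁻⁴
  191–214 m: Δρ/Δz = 0.029/23 = 1.3 × 10⁻³ kg m⁻⁴
  214–220 m: Δρ/Δz = 0.250/6 = 0.042 kg m⁻⁴
The largest gradient is in the 214–220 m interval — the pycnocline.

214–220 m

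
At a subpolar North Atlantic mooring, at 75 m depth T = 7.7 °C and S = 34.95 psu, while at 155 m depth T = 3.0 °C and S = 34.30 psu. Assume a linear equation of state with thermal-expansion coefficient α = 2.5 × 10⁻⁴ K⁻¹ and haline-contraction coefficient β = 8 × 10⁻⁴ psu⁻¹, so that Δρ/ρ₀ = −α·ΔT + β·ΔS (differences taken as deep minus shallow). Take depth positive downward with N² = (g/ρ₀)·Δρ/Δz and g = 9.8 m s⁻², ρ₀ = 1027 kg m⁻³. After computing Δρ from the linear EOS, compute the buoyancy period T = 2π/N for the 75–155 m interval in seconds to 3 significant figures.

701 s

ΔT = -4.7 K, ΔS = -0.65 psu (deep − shallow).
Δρ/ρ₀ = −αΔT + βΔS = 1.175 × 10⁻³ − 5.20 × 10⁻⁴ = 6.55 × 10⁻⁴, so Δρ ≈ 0.6727 kg m⁻³.
N² = (g/ρ₀)·Δρ/Δz = g·(Δρ/ρ₀)/Δz = 9.8 × 6.55 × 10⁻⁴ / 80 = 8.0238 × 10⁻⁵ s⁻².
N = √(8.0238 × 10⁻⁵) = 8.9576 × 10⁻³ rad s⁻¹ → T = 2π/N = 701.44 s ≈ 701 s.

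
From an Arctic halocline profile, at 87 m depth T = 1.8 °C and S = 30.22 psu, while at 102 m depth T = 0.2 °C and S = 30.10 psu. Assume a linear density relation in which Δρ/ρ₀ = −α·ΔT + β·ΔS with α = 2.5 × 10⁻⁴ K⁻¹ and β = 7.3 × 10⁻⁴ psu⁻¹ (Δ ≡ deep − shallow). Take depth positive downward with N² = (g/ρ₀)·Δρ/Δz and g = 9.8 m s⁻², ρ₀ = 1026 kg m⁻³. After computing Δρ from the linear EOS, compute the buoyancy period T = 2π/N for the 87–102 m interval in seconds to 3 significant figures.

ΔT = -1.6 K, ΔS = -0.12 psu (deep − shallow).
Δρ/ρ₀ = −αΔT + βΔS = 4.00 × 10⁻⁴ − 8.76 × 10⁻⁵ = 3.124 × 10⁻⁴, so Δρ ≈ 0.3205 kg m⁻³.
N² = (g/ρ₀)·Δρ/Δz = g·(Δρ/ρ₀)/Δz = 9.8 × 3.124 × 10⁻⁴ / 15 = 2.0410 × 10⁻⁴ s⁻².
N = √(2.0410 × 10⁻⁴) = 0.014286 rad s⁻¹ → T = 2π/N = 439.81 s ≈ 440 s.

440 s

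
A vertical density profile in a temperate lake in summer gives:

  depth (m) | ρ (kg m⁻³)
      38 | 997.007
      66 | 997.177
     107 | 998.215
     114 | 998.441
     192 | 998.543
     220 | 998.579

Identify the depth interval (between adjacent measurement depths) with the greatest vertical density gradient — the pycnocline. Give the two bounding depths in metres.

107–114 m

Compute the density gradient over each adjacent pair:
  38–66 m: Δρ/Δz = 0.170/28 = 6.1 × 10⁻³ kg m⁻⁴
  66–107 m: Δρ/Δz = 1.038/41 = 0.025 kg m⁻⁴
  107–114 m: Δρ/Δz = 0.226/7 = 0.032 kg m⁻⁴
  114–192 m: Δρ/Δz = 0.102/78 = 1.3 × 10⁻³ kg m⁻⁴
  192–220 m: Δρ/Δz = 0.036/28 = 1.3 × 10⁻³ kg m⁻⁴
The largest gradient is in the 107–114 m interval — the pycnocline.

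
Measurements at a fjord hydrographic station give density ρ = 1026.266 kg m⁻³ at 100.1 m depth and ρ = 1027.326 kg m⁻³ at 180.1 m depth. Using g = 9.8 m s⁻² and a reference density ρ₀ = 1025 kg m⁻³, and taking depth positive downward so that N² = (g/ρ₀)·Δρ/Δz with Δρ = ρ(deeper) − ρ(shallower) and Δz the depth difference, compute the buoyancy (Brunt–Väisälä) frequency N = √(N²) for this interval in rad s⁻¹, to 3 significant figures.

Δρ = 1027.326 − 1026.266 = 1.060 kg m⁻³ over Δz = 180.1 − 100.1 = 80 m.
N² = (9.8/1025) × (1.060/80) = 1.2668 × 10⁻⁴ s⁻².
N = √(1.2668 × 10⁻⁴) = 0.011255 rad s⁻¹ ≈ 0.0113 rad s⁻¹.

0.0113 rad s⁻¹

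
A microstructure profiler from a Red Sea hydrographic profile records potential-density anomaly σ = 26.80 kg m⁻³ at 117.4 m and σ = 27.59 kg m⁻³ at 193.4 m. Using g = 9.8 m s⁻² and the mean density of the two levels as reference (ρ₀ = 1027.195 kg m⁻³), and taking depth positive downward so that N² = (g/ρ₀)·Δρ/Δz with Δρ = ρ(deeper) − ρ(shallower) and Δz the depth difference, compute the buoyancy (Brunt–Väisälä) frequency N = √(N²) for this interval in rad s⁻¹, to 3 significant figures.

Δρ = 1027.59 − 1026.80 = 0.79 kg m⁻³ over Δz = 193.4 − 117.4 = 76 m.
N² = (9.8/1027.195) × (0.79/76) = 9.9171 × 10⁻⁵ s⁻².
N = √(9.9171 × 10⁻⁵) = 9.9585 × 10⁻³ rad s⁻¹ ≈ 9.96 × 10⁻³ rad s⁻¹.

9.96 × 10⁻³ rad s⁻¹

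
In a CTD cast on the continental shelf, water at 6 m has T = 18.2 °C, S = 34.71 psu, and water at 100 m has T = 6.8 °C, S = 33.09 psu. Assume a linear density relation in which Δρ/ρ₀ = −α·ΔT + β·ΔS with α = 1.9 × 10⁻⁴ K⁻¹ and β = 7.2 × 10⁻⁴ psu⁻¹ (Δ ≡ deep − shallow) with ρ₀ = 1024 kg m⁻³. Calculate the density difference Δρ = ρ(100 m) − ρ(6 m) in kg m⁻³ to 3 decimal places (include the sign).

+1.024 kg m⁻³

ΔT = -11.4 K, ΔS = -1.62 psu (deep − shallow).
Δρ/ρ₀ = −(1.9 × 10⁻⁴)(-11.4) + (7.2 × 10⁻⁴)(-1.62) = 9.996 × 10⁻⁴.
Δρ = 1024 × (9.996 × 10⁻⁴) = +1.024 kg m⁻³.
Positive Δρ: denser below, stable.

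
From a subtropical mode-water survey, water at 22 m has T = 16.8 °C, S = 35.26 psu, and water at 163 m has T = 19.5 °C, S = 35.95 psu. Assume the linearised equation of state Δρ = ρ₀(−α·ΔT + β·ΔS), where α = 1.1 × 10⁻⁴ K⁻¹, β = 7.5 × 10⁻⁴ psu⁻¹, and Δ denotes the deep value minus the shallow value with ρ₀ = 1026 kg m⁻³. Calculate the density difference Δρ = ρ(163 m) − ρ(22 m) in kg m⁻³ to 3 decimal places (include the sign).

+0.226 kg m⁻³

ΔT = +2.7 K, ΔS = +0.69 psu (deep − shallow).
Δρ/ρ₀ = −(1.1 × 10⁻⁴)(+2.7) + (7.5 × 10⁻⁴)(+0.69) = 2.205 × 10⁻⁴.
Δρ = 1026 × (2.205 × 10⁻⁴) = +0.226 kg m⁻³.
Positive Δρ: denser below, stable.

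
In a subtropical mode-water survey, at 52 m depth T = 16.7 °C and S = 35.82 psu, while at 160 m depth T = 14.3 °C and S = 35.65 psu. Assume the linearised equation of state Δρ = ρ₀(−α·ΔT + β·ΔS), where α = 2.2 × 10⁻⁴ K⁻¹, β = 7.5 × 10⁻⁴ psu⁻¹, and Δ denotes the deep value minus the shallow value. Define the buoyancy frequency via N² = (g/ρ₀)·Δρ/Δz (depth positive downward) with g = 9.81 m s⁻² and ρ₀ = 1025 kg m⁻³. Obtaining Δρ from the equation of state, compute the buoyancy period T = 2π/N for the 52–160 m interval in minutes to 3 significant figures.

17.4 min

ΔT = -2.4 K, ΔS = -0.17 psu (deep − shallow).
Δρ/ρ₀ = −αΔT + βΔS = 5.28 × 10⁻⁴ − 1.275 × 10⁻⁴ = 4.005 × 10⁻⁴, so Δρ ≈ 0.4105 kg m⁻³.
N² = (g/ρ₀)·Δρ/Δz = g·(Δρ/ρ₀)/Δz = 9.81 × 4.005 × 10⁻⁴ / 108 = 3.6379 × 10⁻⁵ s⁻².
N = √(3.6379 × 10⁻⁵) = 6.0315 × 10⁻³ rad s⁻¹ → T = 2π/N = 1.0417 × 10³ s = 17.362 min ≈ 17.4 min.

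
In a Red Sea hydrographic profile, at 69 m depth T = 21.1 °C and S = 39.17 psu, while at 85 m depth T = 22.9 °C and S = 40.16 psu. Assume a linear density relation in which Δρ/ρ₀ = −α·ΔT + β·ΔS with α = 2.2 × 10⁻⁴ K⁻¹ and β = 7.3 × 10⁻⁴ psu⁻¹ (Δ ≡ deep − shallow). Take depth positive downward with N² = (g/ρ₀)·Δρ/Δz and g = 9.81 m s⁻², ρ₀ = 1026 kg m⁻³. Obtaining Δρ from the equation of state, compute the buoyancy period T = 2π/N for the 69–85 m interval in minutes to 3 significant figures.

ΔT = +1.8 K, ΔS = +0.99 psu (deep − shallow).
Δρ/ρ₀ = −αΔT + βΔS = -3.96 × 10⁻⁴ + 7.227 × 10⁻⁴ = 3.267 × 10⁻⁴, so Δρ ≈ 0.3352 kg m⁻³.
N² = (g/ρ₀)·Δρ/Δz = g·(Δρ/ρ₀)/Δz = 9.81 × 3.267 × 10⁻⁴ / 16 = 2.0031 × 10⁻⁴ s⁻².
N = √(2.0031 × 10⁻⁴) = 0.014153 rad s⁻¹ → T = 2π/N = 443.95 s = 7.3992 min ≈ 7.40 min.

7.40 min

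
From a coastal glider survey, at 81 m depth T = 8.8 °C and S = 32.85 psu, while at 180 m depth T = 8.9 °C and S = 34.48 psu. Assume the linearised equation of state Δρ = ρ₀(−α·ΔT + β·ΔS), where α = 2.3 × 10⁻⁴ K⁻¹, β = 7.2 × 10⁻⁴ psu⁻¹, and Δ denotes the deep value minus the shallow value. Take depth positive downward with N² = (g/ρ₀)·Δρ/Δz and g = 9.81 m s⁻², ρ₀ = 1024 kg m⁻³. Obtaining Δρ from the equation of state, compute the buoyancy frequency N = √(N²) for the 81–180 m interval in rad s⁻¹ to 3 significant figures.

0.0107 rad s⁻¹

ΔT = +0.1 K, ΔS = +1.63 psu (deep − shallow).
Δρ/ρ₀ = −αΔT + βΔS = -2.30 × 10⁻⁵ + 1.1736 × 10⁻³ = 1.1506 × 10⁻³, so Δρ ≈ 1.178 kg m⁻³.
N² = (g/ρ₀)·Δρ/Δz = g·(Δρ/ρ₀)/Δz = 9.81 × 1.1506 × 10⁻³ / 99 = 1.1401 × 10⁻⁴ s⁻².
N = √(1.1401 × 10⁻⁴) = 0.010678 rad s⁻¹ ≈ 0.0107 rad s⁻¹.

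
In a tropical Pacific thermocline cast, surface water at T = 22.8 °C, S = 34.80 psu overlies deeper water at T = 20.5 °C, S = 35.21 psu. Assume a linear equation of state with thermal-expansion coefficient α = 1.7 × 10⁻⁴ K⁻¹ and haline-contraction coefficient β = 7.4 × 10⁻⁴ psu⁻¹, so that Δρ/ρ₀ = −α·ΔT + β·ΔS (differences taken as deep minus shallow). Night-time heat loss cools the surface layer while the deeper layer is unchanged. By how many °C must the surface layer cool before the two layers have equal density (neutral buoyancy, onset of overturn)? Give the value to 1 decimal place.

4.1 °C

Neutral buoyancy requires Δρ = 0, i.e. −α(T_deep − T_surf′) + β(S_deep − S_surf) = 0.
T_surf′ = T_deep − (β/α)·ΔS = 20.5 − (7.4 × 10⁻⁴/1.7 × 10⁻⁴)·(+0.41) = 18.715 °C.
Cooling required: 22.8 − (18.715) = 4.085 °C.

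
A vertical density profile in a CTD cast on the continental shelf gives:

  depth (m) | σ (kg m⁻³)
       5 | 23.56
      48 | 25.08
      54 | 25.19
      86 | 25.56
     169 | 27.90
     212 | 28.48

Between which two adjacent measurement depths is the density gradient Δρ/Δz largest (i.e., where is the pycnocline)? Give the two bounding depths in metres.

5–48 m

Compute the density gradient over each adjacent pair:
  5–48 m: Δρ/Δz = 1.52/43 = 0.035 kg m⁻⁴
  48–54 m: Δρ/Δz = 0.11/6 = 0.018 kg m⁻⁴
  54–86 m: Δρ/Δz = 0.37/32 = 0.012 kg m⁻⁴
  86–169 m: Δρ/Δz = 2.34/83 = 0.028 kg m⁻⁴
  169–212 m: Δρ/Δz = 0.58/43 = 0.013 kg m⁻⁴
The largest gradient is in the 5–48 m interval — the pycnocline.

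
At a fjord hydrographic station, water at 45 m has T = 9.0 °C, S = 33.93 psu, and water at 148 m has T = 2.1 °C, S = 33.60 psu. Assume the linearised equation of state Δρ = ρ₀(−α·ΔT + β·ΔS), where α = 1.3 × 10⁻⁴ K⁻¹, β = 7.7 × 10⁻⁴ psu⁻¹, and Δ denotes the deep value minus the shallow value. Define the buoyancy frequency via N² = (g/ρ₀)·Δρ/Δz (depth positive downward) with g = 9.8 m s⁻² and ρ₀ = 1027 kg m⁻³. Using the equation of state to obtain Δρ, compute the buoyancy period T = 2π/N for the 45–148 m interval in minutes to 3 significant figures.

13.4 min

ΔT = -6.9 K, ΔS = -0.33 psu (deep − shallow).
Δρ/ρ₀ = −αΔT + βΔS = 8.97 × 10⁻⁴ − 2.541 × 10⁻⁴ = 6.429 × 10⁻⁴, so Δρ ≈ 0.6603 kg m⁻³.
N² = (g/ρ₀)·Δρ/Δz = g·(Δρ/ρ₀)/Δz = 9.8 × 6.429 × 10⁻⁴ / 103 = 6.1169 × 10⁻⁵ s⁻².
N = √(6.1169 × 10⁻⁵) = 7.8211 × 10⁻³ rad s⁻¹ → T = 2π/N = 803.36 s = 13.389 min ≈ 13.4 min.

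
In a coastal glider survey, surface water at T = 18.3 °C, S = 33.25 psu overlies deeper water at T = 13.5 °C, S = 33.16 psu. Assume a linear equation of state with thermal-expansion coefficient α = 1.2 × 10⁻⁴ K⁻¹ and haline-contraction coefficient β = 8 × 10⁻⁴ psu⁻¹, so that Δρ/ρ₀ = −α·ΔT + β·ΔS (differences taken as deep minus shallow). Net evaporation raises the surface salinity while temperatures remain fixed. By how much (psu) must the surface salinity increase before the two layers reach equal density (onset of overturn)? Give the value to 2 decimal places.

0.63 psu

Neutral buoyancy requires −α(T_deep − T_surf) + β(S_deep − S_surf′) = 0.
S_surf′ = S_deep − (α/β)·ΔT = 33.16 − (1.2 × 10⁻⁴/8 × 10⁻⁴)·(-4.8) = 33.8800 psu.
Increase required: 33.8800 − 33.25 = 0.6300 psu.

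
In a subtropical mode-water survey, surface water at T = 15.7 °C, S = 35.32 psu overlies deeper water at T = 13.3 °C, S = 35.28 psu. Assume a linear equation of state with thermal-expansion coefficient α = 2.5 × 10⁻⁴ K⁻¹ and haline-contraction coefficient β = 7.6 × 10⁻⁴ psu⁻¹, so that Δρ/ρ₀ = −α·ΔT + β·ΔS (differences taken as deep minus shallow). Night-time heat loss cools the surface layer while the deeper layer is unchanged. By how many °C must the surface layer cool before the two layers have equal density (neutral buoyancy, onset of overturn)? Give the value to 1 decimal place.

Neutral buoyancy requires Δρ = 0, i.e. −α(T_deep − T_surf′) + β(S_deep − S_surf) = 0.
T_surf′ = T_deep − (β/α)·ΔS = 13.3 − (7.6 × 10⁻⁴/2.5 × 10⁻⁴)·(-0.04) = 13.422 °C.
Cooling required: 15.7 − (13.422) = 2.278 °C.

2.3 °C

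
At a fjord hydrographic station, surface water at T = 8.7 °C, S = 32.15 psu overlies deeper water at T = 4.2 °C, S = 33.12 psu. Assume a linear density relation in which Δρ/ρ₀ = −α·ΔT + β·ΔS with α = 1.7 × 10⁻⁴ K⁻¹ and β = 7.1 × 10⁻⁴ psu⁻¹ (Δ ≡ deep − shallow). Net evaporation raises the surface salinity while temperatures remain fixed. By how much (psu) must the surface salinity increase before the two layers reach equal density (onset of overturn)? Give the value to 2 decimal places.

Neutral buoyancy requires −α(T_deep − T_surf) + β(S_deep − S_surf′) = 0.
S_surf′ = S_deep − (α/β)·ΔT = 33.12 − (1.7 × 10⁻⁴/7.1 × 10⁻⁴)·(-4.5) = 34.1975 psu.
Increase required: 34.1975 − 32.15 = 2.0475 psu.

2.05 psu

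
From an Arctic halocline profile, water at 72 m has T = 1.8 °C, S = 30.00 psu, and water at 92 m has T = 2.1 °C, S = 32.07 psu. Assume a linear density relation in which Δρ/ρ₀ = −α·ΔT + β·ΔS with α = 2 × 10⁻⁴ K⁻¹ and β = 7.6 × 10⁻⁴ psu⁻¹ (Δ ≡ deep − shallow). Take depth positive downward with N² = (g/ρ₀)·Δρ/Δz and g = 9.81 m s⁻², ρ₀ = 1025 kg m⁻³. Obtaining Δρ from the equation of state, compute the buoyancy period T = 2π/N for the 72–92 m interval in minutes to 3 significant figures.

ΔT = +0.3 K, ΔS = +2.07 psu (deep − shallow).
Δρ/ρ₀ = −αΔT + βΔS = -6.00 × 10⁻⁵ + 1.5732 × 10⁻³ = 1.5132 × 10⁻³, so Δρ ≈ 1.551 kg m⁻³.
N² = (g/ρ₀)·Δρ/Δz = g·(Δρ/ρ₀)/Δz = 9.81 × 1.5132 × 10⁻³ / 20 = 7.4222 × 10⁻⁴ s⁻².
N = √(7.4222 × 10⁻⁴) = 0.027244 rad s⁻¹ → T = 2π/N = 230.63 s = 3.8438 min ≈ 3.84 min.

3.84 min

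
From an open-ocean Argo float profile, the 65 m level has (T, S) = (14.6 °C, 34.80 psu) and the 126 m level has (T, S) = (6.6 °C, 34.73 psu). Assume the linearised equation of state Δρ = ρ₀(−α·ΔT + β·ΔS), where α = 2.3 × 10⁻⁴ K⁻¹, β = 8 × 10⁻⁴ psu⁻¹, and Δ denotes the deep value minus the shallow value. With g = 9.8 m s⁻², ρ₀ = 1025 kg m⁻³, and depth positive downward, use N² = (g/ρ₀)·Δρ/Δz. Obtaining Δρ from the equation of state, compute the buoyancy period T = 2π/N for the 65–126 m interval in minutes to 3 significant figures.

ΔT = -8.0 K, ΔS = -0.07 psu (deep − shallow).
Δρ/ρ₀ = −αΔT + βΔS = 1.84 × 10⁻³ − 5.60 × 10⁻⁵ = 1.784 × 10⁻³, so Δρ ≈ 1.829 kg m⁻³.
N² = (g/ρ₀)·Δρ/Δz = g·(Δρ/ρ₀)/Δz = 9.8 × 1.784 × 10⁻³ / 61 = 2.8661 × 10⁻⁴ s⁻².
N = √(2.8661 × 10⁻⁴) = 0.016930 rad s⁻¹ → T = 2π/N = 371.13 s = 6.1855 min ≈ 6.19 min.

6.19 min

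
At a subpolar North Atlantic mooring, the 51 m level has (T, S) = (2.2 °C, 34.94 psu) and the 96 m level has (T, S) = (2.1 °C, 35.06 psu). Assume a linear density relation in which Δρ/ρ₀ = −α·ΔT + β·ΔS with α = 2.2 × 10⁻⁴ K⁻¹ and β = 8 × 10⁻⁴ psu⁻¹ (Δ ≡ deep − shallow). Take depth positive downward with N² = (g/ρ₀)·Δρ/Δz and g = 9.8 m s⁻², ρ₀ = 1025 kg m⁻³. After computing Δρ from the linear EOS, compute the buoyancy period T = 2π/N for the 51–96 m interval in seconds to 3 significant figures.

ΔT = -0.1 K, ΔS = +0.12 psu (deep − shallow).
Δρ/ρ₀ = −αΔT + βΔS = 2.20 × 10⁻⁵ + 9.60 × 10⁻⁵ = 1.18 × 10⁻⁴, so Δρ ≈ 0.1210 kg m⁻³.
N² = (g/ρ₀)·Δρ/Δz = g·(Δρ/ρ₀)/Δz = 9.8 × 1.18 × 10⁻⁴ / 45 = 2.5698 × 10⁻⁵ s⁻².
N = √(2.5698 × 10⁻⁵) = 5.0693 × 10⁻³ rad s⁻¹ → T = 2π/N = 1.2395 × 10³ s ≈ 1.24 × 10³ s.

1.24 × 10³ s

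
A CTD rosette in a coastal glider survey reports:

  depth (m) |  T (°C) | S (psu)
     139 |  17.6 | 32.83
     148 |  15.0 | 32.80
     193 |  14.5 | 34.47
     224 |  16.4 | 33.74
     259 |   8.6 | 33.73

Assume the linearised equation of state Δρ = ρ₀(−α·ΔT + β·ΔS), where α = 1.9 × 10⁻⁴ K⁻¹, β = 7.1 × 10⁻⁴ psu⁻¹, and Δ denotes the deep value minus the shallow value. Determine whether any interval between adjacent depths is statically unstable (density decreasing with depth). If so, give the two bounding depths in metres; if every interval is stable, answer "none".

193–224 m

Evaluate Δρ/ρ₀ = −αΔT + βΔS across each adjacent pair:
  139–148 m: −αΔT+βΔS = −(1.9 × 10⁻⁴)(-2.6)+(7.1 × 10⁻⁴)(-0.03) = 4.7 × 10⁻⁴ → stable
  148–193 m: −αΔT+βΔS = −(1.9 × 10⁻⁴)(-0.5)+(7.1 × 10⁻⁴)(+1.67) = 1.3 × 10⁻³ → stable
  193–224 m: −αΔT+βΔS = −(1.9 × 10⁻⁴)(+1.9)+(7.1 × 10⁻⁴)(-0.73) = -8.8 × 10⁻⁴ → UNSTABLE
  224–259 m: −αΔT+βΔS = −(1.9 × 10⁻⁴)(-7.8)+(7.1 × 10⁻⁴)(-0.01) = 1.5 × 10⁻³ → stable
The 193–224 m interval has Δρ < 0: lighter water underlies denser water.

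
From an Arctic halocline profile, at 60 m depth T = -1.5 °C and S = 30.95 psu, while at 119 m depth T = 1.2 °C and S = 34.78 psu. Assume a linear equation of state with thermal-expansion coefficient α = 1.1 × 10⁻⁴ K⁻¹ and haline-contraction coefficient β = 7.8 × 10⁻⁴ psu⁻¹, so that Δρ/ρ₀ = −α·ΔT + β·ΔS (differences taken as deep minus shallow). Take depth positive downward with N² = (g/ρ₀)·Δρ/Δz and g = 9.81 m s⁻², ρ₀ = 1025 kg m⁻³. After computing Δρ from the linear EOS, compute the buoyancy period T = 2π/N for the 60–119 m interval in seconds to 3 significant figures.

297 s

ΔT = +2.7 K, ΔS = +3.83 psu (deep − shallow).
Δρ/ρ₀ = −αΔT + βΔS = -2.97 × 10⁻⁴ + 2.9874 × 10⁻³ = 2.6904 × 10⁻³, so Δρ ≈ 2.758 kg m⁻³.
N² = (g/ρ₀)·Δρ/Δz = g·(Δρ/ρ₀)/Δz = 9.81 × 2.6904 × 10⁻³ / 59 = 4.4734 × 10⁻⁴ s⁻².
N = √(4.4734 × 10⁻⁴) = 0.021150 rad s⁻¹ → T = 2π/N = 297.08 s ≈ 297 s.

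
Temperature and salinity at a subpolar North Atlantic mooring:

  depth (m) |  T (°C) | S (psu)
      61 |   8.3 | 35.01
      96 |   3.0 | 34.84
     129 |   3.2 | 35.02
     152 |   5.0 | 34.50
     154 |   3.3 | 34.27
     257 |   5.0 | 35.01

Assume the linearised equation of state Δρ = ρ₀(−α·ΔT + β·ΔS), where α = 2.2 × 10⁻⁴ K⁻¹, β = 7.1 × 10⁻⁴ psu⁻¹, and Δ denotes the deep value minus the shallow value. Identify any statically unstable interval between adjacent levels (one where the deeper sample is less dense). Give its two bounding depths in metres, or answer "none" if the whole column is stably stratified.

129–152 m

Evaluate Δρ/ρ₀ = −αΔT + βΔS across each adjacent pair:
  61–96 m: −αΔT+βΔS = −(2.2 × 10⁻⁴)(-5.3)+(7.1 × 10⁻⁴)(-0.17) = 1.0 × 10⁻³ → stable
  96–129 m: −αΔT+βΔS = −(2.2 × 10⁻⁴)(+0.2)+(7.1 × 10⁻⁴)(+0.18) = 8.4 × 10⁻⁵ → stable
  129–152 m: −αΔT+βΔS = −(2.2 × 10⁻⁴)(+1.8)+(7.1 × 10⁻⁴)(-0.52) = -7.7 × 10⁻⁴ → UNSTABLE
  152–154 m: −αΔT+βΔS = −(2.2 × 10⁻⁴)(-1.7)+(7.1 × 10⁻⁴)(-0.23) = 2.1 × 10⁻⁴ → stable
  154–257 m: −αΔT+βΔS = −(2.2 × 10⁻⁴)(+1.7)+(7.1 × 10⁻⁴)(+0.74) = 1.5 × 10⁻⁴ → stable
The 129–152 m interval has Δρ < 0: lighter water underlies denser water.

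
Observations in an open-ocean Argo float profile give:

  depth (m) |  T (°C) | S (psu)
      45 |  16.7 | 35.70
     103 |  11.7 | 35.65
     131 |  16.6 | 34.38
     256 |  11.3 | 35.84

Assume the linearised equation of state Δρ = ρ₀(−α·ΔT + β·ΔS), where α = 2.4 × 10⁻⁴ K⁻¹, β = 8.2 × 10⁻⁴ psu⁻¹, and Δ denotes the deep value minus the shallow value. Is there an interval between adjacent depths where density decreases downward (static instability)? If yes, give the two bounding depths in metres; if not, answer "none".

Evaluate Δρ/ρ₀ = −αΔT + βΔS across each adjacent pair:
  45–103 m: −αΔT+βΔS = −(2.4 × 10⁻⁴)(-5.0)+(8.2 × 10⁻⁴)(-0.05) = 1.2 × 10⁻³ → stable
  103–131 m: −αΔT+βΔS = −(2.4 × 10⁻⁴)(+4.9)+(8.2 × 10⁻⁴)(-1.27) = -2.2 × 10⁻³ → UNSTABLE
  131–256 m: −αΔT+βΔS = −(2.4 × 10⁻⁴)(-5.3)+(8.2 × 10⁻⁴)(+1.46) = 2.5 × 10⁻³ → stable
The 103–131 m interval has Δρ < 0: lighter water underlies denser water.

103–131 m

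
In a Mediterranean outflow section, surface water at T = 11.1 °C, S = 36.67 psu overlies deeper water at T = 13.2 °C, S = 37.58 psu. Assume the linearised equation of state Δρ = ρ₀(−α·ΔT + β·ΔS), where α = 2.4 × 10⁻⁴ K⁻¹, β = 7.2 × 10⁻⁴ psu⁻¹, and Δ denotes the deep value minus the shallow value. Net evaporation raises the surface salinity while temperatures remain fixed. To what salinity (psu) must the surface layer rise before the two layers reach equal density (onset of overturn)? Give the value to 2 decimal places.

36.88 psu

Neutral buoyancy requires −α(T_deep − T_surf) + β(S_deep − S_surf′) = 0.
S_surf′ = S_deep − (α/β)·ΔT = 37.58 − (2.4 × 10⁻⁴/7.2 × 10⁻⁴)·(+2.1) = 36.8800 psu.
Increase required: 36.8800 − 36.67 = 0.2100 psu.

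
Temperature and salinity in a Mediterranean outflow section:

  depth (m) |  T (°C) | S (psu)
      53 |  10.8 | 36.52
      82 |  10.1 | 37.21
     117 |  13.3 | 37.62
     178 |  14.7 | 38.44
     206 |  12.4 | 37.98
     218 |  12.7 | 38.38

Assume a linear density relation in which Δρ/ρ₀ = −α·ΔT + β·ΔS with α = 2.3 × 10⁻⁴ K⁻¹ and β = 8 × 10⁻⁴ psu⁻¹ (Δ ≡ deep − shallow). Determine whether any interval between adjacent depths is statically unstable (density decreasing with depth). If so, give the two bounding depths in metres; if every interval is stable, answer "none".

82–117 m

Evaluate Δρ/ρ₀ = −αΔT + βΔS across each adjacent pair:
  53–82 m: −αΔT+βΔS = −(2.3 × 10⁻⁴)(-0.7)+(8 × 10⁻⁴)(+0.69) = 7.1 × 10⁻⁴ → stable
  82–117 m: −αΔT+βΔS = −(2.3 × 10⁻⁴)(+3.2)+(8 × 10⁻⁴)(+0.41) = -4.1 × 10⁻⁴ → UNSTABLE
  117–178 m: −αΔT+βΔS = −(2.3 × 10⁻⁴)(+1.4)+(8 × 10⁻⁴)(+0.82) = 3.3 × 10⁻⁴ → stable
  178–206 m: −αΔT+βΔS = −(2.3 × 10⁻⁴)(-2.3)+(8 × 10⁻⁴)(-0.46) = 1.6 × 10⁻⁴ → stable
  206–218 m: −αΔT+βΔS = −(2.3 × 10⁻⁴)(+0.3)+(8 × 10⁻⁴)(+0.40) = 2.5 × 10⁻⁴ → stable
The 82–117 m interval has Δρ < 0: lighter water underlies denser water.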